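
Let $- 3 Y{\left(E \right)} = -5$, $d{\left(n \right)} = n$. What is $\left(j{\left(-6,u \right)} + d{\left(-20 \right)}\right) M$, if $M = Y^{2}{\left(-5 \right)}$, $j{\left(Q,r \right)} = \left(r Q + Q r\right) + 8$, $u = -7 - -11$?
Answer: $- \frac{500}{3} \approx -166.67$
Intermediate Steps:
$Y{\left(E \right)} = \frac{5}{3}$ ($Y{\left(E \right)} = \left(- \frac{1}{3}\right) \left(-5\right) = \frac{5}{3}$)
$u = 4$ ($u = -7 + 11 = 4$)
$j{\left(Q,r \right)} = 8 + 2 Q r$ ($j{\left(Q,r \right)} = \left(Q r + Q r\right) + 8 = 2 Q r + 8 = 8 + 2 Q r$)
$M = \frac{25}{9}$ ($M = \left(\frac{5}{3}\right)^{2} = \frac{25}{9} \approx 2.7778$)
$\left(j{\left(-6,u \right)} + d{\left(-20 \right)}\right) M = \left(\left(8 + 2 \left(-6\right) 4\right) - 20\right) \frac{25}{9} = \left(\left(8 - 48\right) - 20\right) \frac{25}{9} = \left(-40 - 20\right) \frac{25}{9} = \left(-60\right) \frac{25}{9} = - \frac{500}{3}$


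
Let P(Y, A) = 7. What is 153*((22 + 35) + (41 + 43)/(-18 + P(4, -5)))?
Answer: 83079/11 ≈ 7552.6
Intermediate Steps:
153*((22 + 35) + (41 + 43)/(-18 + P(4, -5))) = 153*((22 + 35) + (41 + 43)/(-18 + 7)) = 153*(57 + 84/(-11)) = 153*(57 + 84*(-1/11)) = 153*(57 - 84/11) = 153*(543/11) = 83079/11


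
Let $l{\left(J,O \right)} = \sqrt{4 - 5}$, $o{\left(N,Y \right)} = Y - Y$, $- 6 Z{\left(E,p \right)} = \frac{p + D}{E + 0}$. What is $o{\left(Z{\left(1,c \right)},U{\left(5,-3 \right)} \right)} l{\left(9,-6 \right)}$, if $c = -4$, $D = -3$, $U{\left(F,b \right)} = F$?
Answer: $0$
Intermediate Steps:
$Z{\left(E,p \right)} = - \frac{-3 + p}{6 E}$ ($Z{\left(E,p \right)} = - \frac{\left(p - 3\right) \frac{1}{E + 0}}{6} = - \frac{\left(-3 + p\right) \frac{1}{E}}{6} = - \frac{\frac{1}{E} \left(-3 + p\right)}{6} = - \frac{-3 + p}{6 E}$)
$o{\left(N,Y \right)} = 0$
$l{\left(J,O \right)} = i$ ($l{\left(J,O \right)} = \sqrt{-1} = i$)
$o{\left(Z{\left(1,c \right)},U{\left(5,-3 \right)} \right)} l{\left(9,-6 \right)} = 0 i = 0$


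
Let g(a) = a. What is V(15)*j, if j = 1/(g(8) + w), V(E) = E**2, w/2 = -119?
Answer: -45/46 ≈ -0.97826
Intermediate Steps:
w = -238 (w = 2*(-119) = -238)
j = -1/230 (j = 1/(8 - 238) = 1/(-230) = -1/230 ≈ -0.0043478)
V(15)*j = 15**2*(-1/230) = 225*(-1/230) = -45/46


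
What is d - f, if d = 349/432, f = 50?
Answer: -21251/432 ≈ -49.192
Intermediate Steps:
d = 349/432 (d = 349*(1/432) = 349/432 ≈ 0.80787)
d - f = 349/432 - 1*50 = 349/432 - 50 = -21251/432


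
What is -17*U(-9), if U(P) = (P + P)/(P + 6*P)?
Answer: -34/7 ≈ -4.8571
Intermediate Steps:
U(P) = 2/7 (U(P) = (2*P)/((7*P)) = (2*P)*(1/(7*P)) = 2/7)
-17*U(-9) = -17*2/7 = -34/7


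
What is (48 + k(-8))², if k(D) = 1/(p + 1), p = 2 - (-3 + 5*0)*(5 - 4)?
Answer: 83521/36 ≈ 2320.0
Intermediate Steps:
p = 5 (p = 2 - (-3 + 0) = 2 - (-3) = 2 - 1*(-3) = 2 + 3 = 5)
k(D) = ⅙ (k(D) = 1/(5 + 1) = 1/6 = ⅙)
(48 + k(-8))² = (48 + ⅙)² = (289/6)² = 83521/36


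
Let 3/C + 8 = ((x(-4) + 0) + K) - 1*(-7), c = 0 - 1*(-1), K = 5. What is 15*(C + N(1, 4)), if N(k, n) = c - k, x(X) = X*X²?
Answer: -¾ ≈ -0.75000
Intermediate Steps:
x(X) = X³
c = 1 (c = 0 + 1 = 1)
C = -1/20 (C = 3/(-8 + ((((-4)³ + 0) + 5) - 1*(-7))) = 3/(-8 + (((-64 + 0) + 5) + 7)) = 3/(-8 + ((-64 + 5) + 7)) = 3/(-8 + (-59 + 7)) = 3/(-8 - 52) = 3/(-60) = 3*(-1/60) = -1/20 ≈ -0.050000)
N(k, n) = 1 - k
15*(C + N(1, 4)) = 15*(-1/20 + (1 - 1*1)) = 15*(-1/20 + (1 - 1)) = 15*(-1/20 + 0) = 15*(-1/20) = -¾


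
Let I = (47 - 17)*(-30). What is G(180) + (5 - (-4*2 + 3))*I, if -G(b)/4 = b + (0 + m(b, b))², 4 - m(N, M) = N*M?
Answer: -4198012984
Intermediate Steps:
m(N, M) = 4 - M*N (m(N, M) = 4 - N*M = 4 - M*N)
G(b) = -4*b - 4*(4 - b²)² (G(b) = -4*(b + (0 + (4 - b*b))²) = -4*(b + (0 + (4 - b²))²) = -4*(b + (4 - b²)²) = -4*b - 4*(4 - b²)²)
I = -900 (I = 30*(-30) = -900)
G(180) + (5 - (-4*2 + 3))*I = (-4*180 - 4*(-4 + 180²)²) + (5 - (-4*2 + 3))*(-900) = (-720 - 4*(-4 + 32400)²) + (5 - (-8 + 3))*(-900) = (-720 - 4*32396²) + (5 - 1*(-5))*(-900) = (-720 - 4*1049500816) + (5 + 5)*(-900) = (-720 - 4198003264) + 10*(-900) = -4198003984 - 9000 = -4198012984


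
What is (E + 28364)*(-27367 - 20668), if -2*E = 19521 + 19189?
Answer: -432747315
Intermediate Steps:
E = -19355 (E = -(19521 + 19189)/2 = -1/2*38710 = -19355)
(E + 28364)*(-27367 - 20668) = (-19355 + 28364)*(-27367 - 20668) = 9009*(-48035) = -432747315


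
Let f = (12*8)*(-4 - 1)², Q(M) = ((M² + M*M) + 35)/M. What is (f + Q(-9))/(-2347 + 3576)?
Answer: 21403/11061 ≈ 1.9350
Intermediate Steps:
Q(M) = (35 + 2*M²)/M (Q(M) = ((M² + M²) + 35)/M = (2*M² + 35)/M = (35 + 2*M²)/M)
f = 2400 (f = 96*(-5)² = 96*25 = 2400)
(f + Q(-9))/(-2347 + 3576) = (2400 + (2*(-9) + 35/(-9)))/(-2347 + 3576) = (2400 + (-18 + 35*(-⅑)))/1229 = (2400 + (-18 - 35/9))*(1/1229) = (2400 - 197/9)*(1/1229) = (21403/9)*(1/1229) = 21403/11061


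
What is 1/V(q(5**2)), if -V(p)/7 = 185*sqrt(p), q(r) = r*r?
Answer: -1/32375 ≈ -3.0888e-5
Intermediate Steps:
q(r) = r**2
V(p) = -1295*sqrt(p)
1/V(q(5**2)) = 1/(-1295*5**2) = 1/(-1295*sqrt(25**2)) = 1/(-1295*sqrt(625)) = 1/(-1295*25) = 1/(-32375) = -1/32375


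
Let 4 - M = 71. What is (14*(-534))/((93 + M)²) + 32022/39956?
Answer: -34633023/3376282 ≈ -10.258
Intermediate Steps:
M = -67 (M = 4 - 1*71 = 4 - 71 = -67)
(14*(-534))/((93 + M)²) + 32022/39956 = (14*(-534))/((93 - 67)²) + 32022/39956 = -7476/(26²) + 32022*(1/39956) = -7476/676 + 16011/19978 = -7476*1/676 + 16011/19978 = -1869/169 + 16011/19978 = -34633023/3376282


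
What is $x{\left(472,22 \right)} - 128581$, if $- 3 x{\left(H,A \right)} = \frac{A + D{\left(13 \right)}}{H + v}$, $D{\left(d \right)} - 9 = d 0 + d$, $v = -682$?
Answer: $- \frac{40502993}{315} \approx -1.2858 \cdot 10^{5}$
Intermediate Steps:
$D{\left(d \right)} = 9 + d$ ($D{\left(d \right)} = 9 + \left(d 0 + d\right) = 9 + \left(0 + d\right) = 9 + d$)
$x{\left(H,A \right)} = - \frac{22 + A}{3 \left(-682 + H\right)}$ ($x{\left(H,A \right)} = - \frac{\left(A + \left(9 + 13\right)\right) \frac{1}{H - 682}}{3} = - \frac{\left(A + 22\right) \frac{1}{-682 + H}}{3} = - \frac{\left(22 + A\right) \frac{1}{-682 + H}}{3} = - \frac{\frac{1}{-682 + H} \left(22 + A\right)}{3} = - \frac{22 + A}{3 \left(-682 + H\right)}$)
$x{\left(472,22 \right)} - 128581 = \frac{-22 - 22}{3 \left(-682 + 472\right)} - 128581 = \frac{-22 - 22}{3 \left(-210\right)} - 128581 = \frac{1}{3} \left(- \frac{1}{210}\right) \left(-44\right) - 128581 = \frac{22}{315} - 128581 = - \frac{40502993}{315}$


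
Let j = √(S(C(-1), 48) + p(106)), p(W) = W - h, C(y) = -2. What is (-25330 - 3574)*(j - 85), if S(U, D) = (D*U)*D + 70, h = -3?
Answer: 2456840 - 28904*I*√4429 ≈ 2.4568e+6 - 1.9236e+6*I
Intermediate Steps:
S(U, D) = 70 + U*D² (S(U, D) = U*D² + 70 = 70 + U*D²)
p(W) = 3 + W (p(W) = W - 1*(-3) = W + 3 = 3 + W)
j = I*√4429 (j = √((70 - 2*48²) + (3 + 106)) = √((70 - 2*2304) + 109) = √((70 - 4608) + 109) = √(-4538 + 109) = √(-4429) = I*√4429 ≈ 66.551*I)
(-25330 - 3574)*(j - 85) = (-25330 - 3574)*(I*√4429 - 85) = -28904*(-85 + I*√4429) = 2456840 - 28904*I*√4429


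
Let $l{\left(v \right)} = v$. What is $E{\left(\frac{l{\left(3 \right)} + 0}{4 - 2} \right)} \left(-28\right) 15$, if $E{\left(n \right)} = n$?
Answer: $-630$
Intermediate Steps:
$E{\left(\frac{l{\left(3 \right)} + 0}{4 - 2} \right)} \left(-28\right) 15 = \frac{3 + 0}{4 - 2} \left(-28\right) 15 = \frac{3}{2} \left(-28\right) 15 = \left(-42\right) 15 = -630$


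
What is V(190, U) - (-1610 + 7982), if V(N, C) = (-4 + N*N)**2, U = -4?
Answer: 1302914844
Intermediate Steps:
V(N, C) = (-4 + N**2)**2
V(190, U) - (-1610 + 7982) = (-4 + 190**2)**2 - (-1610 + 7982) = (-4 + 36100)**2 - 1*6372 = 36096**2 - 6372 = 1302921216 - 6372 = 1302914844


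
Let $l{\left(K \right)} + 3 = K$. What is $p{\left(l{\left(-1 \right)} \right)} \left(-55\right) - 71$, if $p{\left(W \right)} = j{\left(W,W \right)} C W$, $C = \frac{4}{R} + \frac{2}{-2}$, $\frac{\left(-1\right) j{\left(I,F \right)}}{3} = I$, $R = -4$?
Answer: $-5351$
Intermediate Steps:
$j{\left(I,F \right)} = - 3 I$
$l{\left(K \right)} = -3 + K$
$C = -2$ ($C = \frac{4}{-4} + \frac{2}{-2} = 4 \left(- \frac{1}{4}\right) + 2 \left(- \frac{1}{2}\right) = -1 - 1 = -2$)
$p{\left(W \right)} = 6 W^{2}$ ($p{\left(W \right)} = - 3 W \left(-2\right) W = 6 W W = 6 W^{2}$)
$p{\left(l{\left(-1 \right)} \right)} \left(-55\right) - 71 = 6 \left(-3 - 1\right)^{2} \left(-55\right) - 71 = 6 \left(-4\right)^{2} \left(-55\right) - 71 = 6 \cdot 16 \left(-55\right) - 71 = 96 \left(-55\right) - 71 = -5280 - 71 = -5351$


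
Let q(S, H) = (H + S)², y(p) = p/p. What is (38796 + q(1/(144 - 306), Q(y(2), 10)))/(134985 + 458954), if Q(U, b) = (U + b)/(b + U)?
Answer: 1018188145/15587335116 ≈ 0.065321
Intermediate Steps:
y(p) = 1
Q(U, b) = 1 (Q(U, b) = (U + b)/(U + b) = 1)
(38796 + q(1/(144 - 306), Q(y(2), 10)))/(134985 + 458954) = (38796 + (1 + 1/(144 - 306))²)/(134985 + 458954) = (38796 + (1 + 1/(-162))²)/593939 = (38796 + (1 - 1/162)²)*(1/593939) = (38796 + (161/162)²)*(1/593939) = (38796 + 25921/26244)*(1/593939) = (1018188145/26244)*(1/593939) = 1018188145/15587335116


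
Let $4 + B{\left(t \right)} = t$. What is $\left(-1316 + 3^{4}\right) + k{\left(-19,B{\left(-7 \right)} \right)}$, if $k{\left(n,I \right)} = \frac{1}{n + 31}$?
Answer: $- \frac{14819}{12} \approx -1234.9$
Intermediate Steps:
$B{\left(t \right)} = -4 + t$
$k{\left(n,I \right)} = \frac{1}{31 + n}$
$\left(-1316 + 3^{4}\right) + k{\left(-19,B{\left(-7 \right)} \right)} = \left(-1316 + 3^{4}\right) + \frac{1}{31 - 19} = \left(-1316 + 81\right) + \frac{1}{12} = -1235 + \frac{1}{12} = - \frac{14819}{12}$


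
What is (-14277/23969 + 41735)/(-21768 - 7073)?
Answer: -1000331938/691289929 ≈ -1.4471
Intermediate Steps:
(-14277/23969 + 41735)/(-21768 - 7073) = (-14277*1/23969 + 41735)/(-28841) = (-14277/23969 + 41735)*(-1/28841) = (1000331938/23969)*(-1/28841) = -1000331938/691289929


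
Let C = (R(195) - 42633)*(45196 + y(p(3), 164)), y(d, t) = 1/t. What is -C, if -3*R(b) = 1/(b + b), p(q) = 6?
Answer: 1896011904721/984 ≈ 1.9268e+9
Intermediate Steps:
R(b) = -1/(6*b) (R(b) = -1/(3*(b + b)) = -1/(2*b)/3 = -1/(6*b))
C = -1896011904721/984 (C = (-1/6/195 - 42633)*(45196 + 1/164) = (-1/6*1/195 - 42633)*(45196 + 1/164) = (-1/1170 - 42633)*(7412145/164) = -49880611/1170*7412145/164 = -1896011904721/984 ≈ -1.9268e+9)
-C = -1*(-1896011904721/984) = 1896011904721/984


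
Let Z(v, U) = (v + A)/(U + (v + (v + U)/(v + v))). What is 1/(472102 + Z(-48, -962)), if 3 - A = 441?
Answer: 47975/22649116778 ≈ 2.1182e-6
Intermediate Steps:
A = -438 (A = 3 - 1*441 = 3 - 441 = -438)
Z(v, U) = (-438 + v)/(U + v + (U + v)/(2*v)) (Z(v, U) = (v - 438)/(U + (v + (v + U)/(v + v))) = (-438 + v)/(U + (v + (U + v)/((2*v)))) = (-438 + v)/(U + (v + (U + v)*(1/(2*v)))) = (-438 + v)/(U + (v + (U + v)/(2*v))) = (-438 + v)/(U + v + (U + v)/(2*v)))
1/(472102 + Z(-48, -962)) = 1/(472102 + 2*(-48)*(-438 - 48)/(-962 - 48 + 2*(-48)² + 2*(-962)*(-48))) = 1/(472102 + 2*(-48)*(-486)/(-962 - 48 + 2*2304 + 92352)) = 1/(472102 + 2*(-48)*(-486)/(-962 - 48 + 4608 + 92352)) = 1/(472102 + 2*(-48)*(-486)/95950) = 1/(472102 + 2*(-48)*(1/95950)*(-486)) = 1/(472102 + 23328/47975) = 1/(22649116778/47975) = 47975/22649116778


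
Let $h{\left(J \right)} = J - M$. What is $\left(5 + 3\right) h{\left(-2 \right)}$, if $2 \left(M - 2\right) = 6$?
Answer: $-56$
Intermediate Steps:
$M = 5$ ($M = 2 + \frac{1}{2} \cdot 6 = 2 + 3 = 5$)
$h{\left(J \right)} = -5 + J$ ($h{\left(J \right)} = J - 5 = -5 + J$)
$\left(5 + 3\right) h{\left(-2 \right)} = \left(5 + 3\right) \left(-5 - 2\right) = 8 \left(-7\right) = -56$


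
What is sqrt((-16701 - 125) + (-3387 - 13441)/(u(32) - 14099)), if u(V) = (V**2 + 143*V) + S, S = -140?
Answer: I*sqrt(1255618056054)/8639 ≈ 129.71*I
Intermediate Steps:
u(V) = -140 + V**2 + 143*V (u(V) = (V**2 + 143*V) - 140 = -140 + V**2 + 143*V)
sqrt((-16701 - 125) + (-3387 - 13441)/(u(32) - 14099)) = sqrt((-16701 - 125) + (-3387 - 13441)/((-140 + 32**2 + 143*32) - 14099)) = sqrt(-16826 - 16828/((-140 + 1024 + 4576) - 14099)) = sqrt(-16826 - 16828/(5460 - 14099)) = sqrt(-16826 - 16828/(-8639)) = sqrt(-16826 - 16828*(-1/8639)) = sqrt(-16826 + 16828/8639) = sqrt(-145342986/8639) = I*sqrt(1255618056054)/8639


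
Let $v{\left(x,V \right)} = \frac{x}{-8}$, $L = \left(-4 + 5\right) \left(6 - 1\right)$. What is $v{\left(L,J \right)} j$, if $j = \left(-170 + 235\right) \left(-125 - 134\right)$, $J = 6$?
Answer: $\frac{84175}{8} \approx 10522.0$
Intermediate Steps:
$j = -16835$ ($j = 65 \left(-259\right) = -16835$)
$L = 5$ ($L = 1 \cdot 5 = 5$)
$v{\left(x,V \right)} = - \frac{x}{8}$ ($v{\left(x,V \right)} = x \left(- \frac{1}{8}\right) = - \frac{x}{8}$)
$v{\left(L,J \right)} j = \left(- \frac{1}{8}\right) 5 \left(-16835\right) = \left(- \frac{5}{8}\right) \left(-16835\right) = \frac{84175}{8}$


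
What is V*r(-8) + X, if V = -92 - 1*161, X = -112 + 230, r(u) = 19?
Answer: -4689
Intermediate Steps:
X = 118
V = -253 (V = -92 - 161 = -253)
V*r(-8) + X = -253*19 + 118 = -4807 + 118 = -4689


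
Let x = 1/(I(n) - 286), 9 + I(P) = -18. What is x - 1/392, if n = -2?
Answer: -705/122696 ≈ -0.0057459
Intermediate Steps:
I(P) = -27 (I(P) = -9 - 18 = -27)
x = -1/313 (x = 1/(-27 - 286) = 1/(-313) = -1/313 ≈ -0.0031949)
x - 1/392 = -1/313 - 1/392 = -705/122696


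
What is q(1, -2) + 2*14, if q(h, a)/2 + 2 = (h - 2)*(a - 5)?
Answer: 38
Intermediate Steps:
q(h, a) = -4 + 2*(-5 + a)*(-2 + h) (q(h, a) = -4 + 2*((h - 2)*(a - 5)) = -4 + 2*((-2 + h)*(-5 + a)) = -4 + 2*((-5 + a)*(-2 + h)) = -4 + 2*(-5 + a)*(-2 + h))
q(1, -2) + 2*14 = (16 - 10*1 - 4*(-2) + 2*(-2)*1) + 2*14 = (16 - 10 + 8 - 4) + 28 = 10 + 28 = 38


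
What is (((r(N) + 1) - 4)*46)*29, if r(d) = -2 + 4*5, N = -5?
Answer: 20010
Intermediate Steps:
r(d) = 18 (r(d) = -2 + 20 = 18)
(((r(N) + 1) - 4)*46)*29 = (((18 + 1) - 4)*46)*29 = ((19 - 4)*46)*29 = (15*46)*29 = 690*29 = 20010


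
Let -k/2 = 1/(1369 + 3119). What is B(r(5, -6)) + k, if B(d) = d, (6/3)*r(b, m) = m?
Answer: -6733/2244 ≈ -3.0004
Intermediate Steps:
r(b, m) = m/2
k = -1/2244 (k = -2/(1369 + 3119) = -2/4488 = -2*1/4488 = -1/2244 ≈ -0.00044563)
B(r(5, -6)) + k = (1/2)*(-6) - 1/2244 = -3 - 1/2244 = -6733/2244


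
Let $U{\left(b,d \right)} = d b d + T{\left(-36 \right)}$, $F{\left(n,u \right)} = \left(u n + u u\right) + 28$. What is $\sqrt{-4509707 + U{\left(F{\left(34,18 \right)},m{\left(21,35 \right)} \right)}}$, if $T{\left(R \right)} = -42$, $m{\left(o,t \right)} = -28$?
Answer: $i \sqrt{3753973} \approx 1937.5 i$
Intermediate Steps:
$F{\left(n,u \right)} = 28 + u^{2} + n u$ ($F{\left(n,u \right)} = \left(n u + u^{2}\right) + 28 = \left(u^{2} + n u\right) + 28 = 28 + u^{2} + n u$)
$U{\left(b,d \right)} = -42 + b d^{2}$ ($U{\left(b,d \right)} = d b d - 42 = b d d - 42 = b d^{2} - 42 = -42 + b d^{2}$)
$\sqrt{-4509707 + U{\left(F{\left(34,18 \right)},m{\left(21,35 \right)} \right)}} = \sqrt{-4509707 - \left(42 - \left(28 + 18^{2} + 34 \cdot 18\right) \left(-28\right)^{2}\right)} = \sqrt{-4509707 - \left(42 - \left(28 + 324 + 612\right) 784\right)} = \sqrt{-4509707 + \left(-42 + 964 \cdot 784\right)} = \sqrt{-4509707 + \left(-42 + 755776\right)} = \sqrt{-4509707 + 755734} = \sqrt{-3753973} = i \sqrt{3753973}$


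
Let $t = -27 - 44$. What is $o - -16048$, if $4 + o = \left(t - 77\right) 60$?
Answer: $7164$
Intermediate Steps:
$t = -71$
$o = -8884$ ($o = -4 + \left(-71 - 77\right) 60 = -4 - 8880 = -8884$)
$o - -16048 = -8884 - -16048 = -8884 + 16048 = 7164$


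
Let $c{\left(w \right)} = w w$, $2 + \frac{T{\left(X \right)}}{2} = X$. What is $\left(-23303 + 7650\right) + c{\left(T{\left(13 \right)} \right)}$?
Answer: $-15169$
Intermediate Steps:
$T{\left(X \right)} = -4 + 2 X$
$c{\left(w \right)} = w^{2}$
$\left(-23303 + 7650\right) + c{\left(T{\left(13 \right)} \right)} = \left(-23303 + 7650\right) + \left(-4 + 2 \cdot 13\right)^{2} = -15653 + \left(-4 + 26\right)^{2} = -15653 + 22^{2} = -15653 + 484 = -15169$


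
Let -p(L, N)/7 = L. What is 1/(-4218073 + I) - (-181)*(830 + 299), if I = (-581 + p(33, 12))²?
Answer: 727222712420/3558729 ≈ 2.0435e+5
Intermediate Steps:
p(L, N) = -7*L
I = 659344 (I = (-581 - 7*33)² = (-581 - 231)² = (-812)² = 659344)
1/(-4218073 + I) - (-181)*(830 + 299) = 1/(-4218073 + 659344) - (-181)*(830 + 299) = 1/(-3558729) - (-181)*1129 = -1/3558729 - 1*(-204349) = -1/3558729 + 204349 = 727222712420/3558729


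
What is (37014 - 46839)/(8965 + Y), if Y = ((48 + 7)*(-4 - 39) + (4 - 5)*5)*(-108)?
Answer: -393/10597 ≈ -0.037086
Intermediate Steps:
Y = 255960 (Y = (55*(-43) - 1*5)*(-108) = (-2365 - 5)*(-108) = -2370*(-108) = 255960)
(37014 - 46839)/(8965 + Y) = (37014 - 46839)/(8965 + 255960) = -9825/264925 = -9825*1/264925 = -393/10597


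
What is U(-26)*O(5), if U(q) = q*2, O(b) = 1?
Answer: -52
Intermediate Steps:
U(q) = 2*q
U(-26)*O(5) = (2*(-26))*1 = -52*1 = -52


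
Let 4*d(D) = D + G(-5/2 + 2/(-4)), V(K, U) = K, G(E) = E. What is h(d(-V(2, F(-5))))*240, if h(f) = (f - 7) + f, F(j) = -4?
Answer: -2280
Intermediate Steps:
d(D) = -3/4 + D/4 (d(D) = (D + (-5/2 + 2/(-4)))/4 = (D + (-5*1/2 + 2*(-1/4)))/4 = (D + (-5/2 - 1/2))/4 = (D - 3)/4 = (-3 + D)/4 = -3/4 + D/4)
h(f) = -7 + 2*f (h(f) = (-7 + f) + f = -7 + 2*f)
h(d(-V(2, F(-5))))*240 = (-7 + 2*(-3/4 + (-1*2)/4))*240 = (-7 + 2*(-3/4 + (1/4)*(-2)))*240 = (-7 + 2*(-3/4 - 1/2))*240 = (-7 + 2*(-5/4))*240 = (-7 - 5/2)*240 = -19/2*240 = -2280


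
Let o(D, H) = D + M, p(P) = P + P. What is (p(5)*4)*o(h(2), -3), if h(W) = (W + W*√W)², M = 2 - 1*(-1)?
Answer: 600 + 320*√2 ≈ 1052.5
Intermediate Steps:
p(P) = 2*P
M = 3 (M = 2 + 1 = 3)
h(W) = (W + W^(3/2))²
o(D, H) = 3 + D (o(D, H) = D + 3 = 3 + D)
(p(5)*4)*o(h(2), -3) = ((2*5)*4)*(3 + (2 + 2^(3/2))²) = (10*4)*(3 + (2 + 2*√2)²) = 40*(3 + (2 + 2*√2)²) = 120 + 40*(2 + 2*√2)²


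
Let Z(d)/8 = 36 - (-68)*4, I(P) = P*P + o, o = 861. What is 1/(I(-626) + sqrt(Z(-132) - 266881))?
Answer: 392737/154242615586 - I*sqrt(264417)/154242615586 ≈ 2.5462e-6 - 3.3338e-9*I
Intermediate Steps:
I(P) = 861 + P**2 (I(P) = P*P + 861 = P**2 + 861 = 861 + P**2)
Z(d) = 2464 (Z(d) = 8*(36 - (-68)*4) = 8*(36 - 1*(-272)) = 8*(36 + 272) = 8*308 = 2464)
1/(I(-626) + sqrt(Z(-132) - 266881)) = 1/((861 + (-626)**2) + sqrt(2464 - 266881)) = 1/((861 + 391876) + sqrt(-264417)) = 1/(392737 + I*sqrt(264417))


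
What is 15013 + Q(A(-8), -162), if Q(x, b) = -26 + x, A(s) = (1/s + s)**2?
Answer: 963393/64 ≈ 15053.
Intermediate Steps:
A(s) = (s + 1/s)**2
15013 + Q(A(-8), -162) = 15013 + (-26 + (1 + (-8)**2)**2/(-8)**2) = 15013 + (-26 + (1 + 64)**2/64) = 15013 + (-26 + (1/64)*65**2) = 15013 + (-26 + (1/64)*4225) = 15013 + (-26 + 4225/64) = 15013 + 2561/64 = 963393/64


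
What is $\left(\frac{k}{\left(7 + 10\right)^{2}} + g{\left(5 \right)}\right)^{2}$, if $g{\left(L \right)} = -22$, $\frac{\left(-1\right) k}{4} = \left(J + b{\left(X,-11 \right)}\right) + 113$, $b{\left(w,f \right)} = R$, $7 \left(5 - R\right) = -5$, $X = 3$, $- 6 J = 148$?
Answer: $\frac{19999050724}{36832761} \approx 542.97$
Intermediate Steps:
$J = - \frac{74}{3}$ ($J = \left(- \frac{1}{6}\right) 148 = - \frac{74}{3} \approx -24.667$)
$R = \frac{40}{7}$ ($R = 5 - - \frac{5}{7} = 5 + \frac{5}{7} = \frac{40}{7} \approx 5.7143$)
$b{\left(w,f \right)} = \frac{40}{7}$
$k = - \frac{7900}{21}$ ($k = - 4 \left(\left(- \frac{74}{3} + \frac{40}{7}\right) + 113\right) = - 4 \left(- \frac{398}{21} + 113\right) = \left(-4\right) \frac{1975}{21} = - \frac{7900}{21} \approx -376.19$)
$\left(\frac{k}{\left(7 + 10\right)^{2}} + g{\left(5 \right)}\right)^{2} = \left(- \frac{7900}{21 \left(7 + 10\right)^{2}} - 22\right)^{2} = \left(- \frac{7900}{21 \cdot 17^{2}} - 22\right)^{2} = \left(- \frac{7900}{21 \cdot 289} - 22\right)^{2} = \left(\left(- \frac{7900}{21}\right) \frac{1}{289} - 22\right)^{2} = \left(- \frac{7900}{6069} - 22\right)^{2} = \left(- \frac{141418}{6069}\right)^{2} = \frac{19999050724}{36832761}$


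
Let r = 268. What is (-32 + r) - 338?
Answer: -102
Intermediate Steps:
(-32 + r) - 338 = (-32 + 268) - 338 = 236 - 338 = -102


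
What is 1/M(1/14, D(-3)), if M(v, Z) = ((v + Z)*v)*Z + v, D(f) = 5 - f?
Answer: 98/459 ≈ 0.21351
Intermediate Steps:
M(v, Z) = v + Z*v*(Z + v) (M(v, Z) = ((Z + v)*v)*Z + v = (v*(Z + v))*Z + v = Z*v*(Z + v) + v = v + Z*v*(Z + v))
1/M(1/14, D(-3)) = 1/((1 + (5 - 1*(-3))**2 + (5 - 1*(-3))/14)/14) = 1/((1 + (5 + 3)**2 + (5 + 3)*(1/14))/14) = 1/((1 + 8**2 + 8*(1/14))/14) = 1/((1 + 64 + 4/7)/14) = 1/((1/14)*(459/7)) = 1/(459/98) = 98/459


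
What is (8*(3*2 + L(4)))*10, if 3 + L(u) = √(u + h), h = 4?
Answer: 240 + 160*√2 ≈ 466.27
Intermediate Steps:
L(u) = -3 + √(4 + u) (L(u) = -3 + √(u + 4) = -3 + √(4 + u))
(8*(3*2 + L(4)))*10 = (8*(3*2 + (-3 + √(4 + 4))))*10 = (8*(6 + (-3 + √8)))*10 = (8*(6 + (-3 + 2*√2)))*10 = (8*(3 + 2*√2))*10 = (24 + 16*√2)*10 = 240 + 160*√2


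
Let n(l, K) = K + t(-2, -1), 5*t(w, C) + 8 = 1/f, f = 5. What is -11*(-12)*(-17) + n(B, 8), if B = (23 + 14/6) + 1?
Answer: -55939/25 ≈ -2237.6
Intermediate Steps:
t(w, C) = -39/25 (t(w, C) = -8/5 + (1/5)/5 = -8/5 + (1*(1/5))/5 = -8/5 + (1/5)*(1/5) = -8/5 + 1/25 = -39/25)
B = 79/3 (B = (23 + 14*(1/6)) + 1 = (23 + 7/3) + 1 = 76/3 + 1 = 79/3 ≈ 26.333)
n(l, K) = -39/25 + K (n(l, K) = K - 39/25 = -39/25 + K)
-11*(-12)*(-17) + n(B, 8) = -11*(-12)*(-17) + (-39/25 + 8) = 132*(-17) + 161/25 = -2244 + 161/25 = -55939/25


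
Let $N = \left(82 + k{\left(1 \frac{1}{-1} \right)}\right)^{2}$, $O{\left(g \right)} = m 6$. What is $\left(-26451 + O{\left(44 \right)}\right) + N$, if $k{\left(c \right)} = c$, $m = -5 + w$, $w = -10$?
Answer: $-19980$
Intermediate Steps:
$m = -15$ ($m = -5 - 10 = -15$)
$O{\left(g \right)} = -90$ ($O{\left(g \right)} = \left(-15\right) 6 = -90$)
$N = 6561$ ($N = \left(82 + 1 \frac{1}{-1}\right)^{2} = \left(82 + 1 \left(-1\right)\right)^{2} = \left(82 - 1\right)^{2} = 81^{2} = 6561$)
$\left(-26451 + O{\left(44 \right)}\right) + N = \left(-26451 - 90\right) + 6561 = -26541 + 6561 = -19980$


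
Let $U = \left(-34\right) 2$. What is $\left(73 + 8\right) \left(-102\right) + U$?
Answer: $-8330$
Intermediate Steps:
$U = -68$
$\left(73 + 8\right) \left(-102\right) + U = \left(73 + 8\right) \left(-102\right) - 68 = 81 \left(-102\right) - 68 = -8262 - 68 = -8330$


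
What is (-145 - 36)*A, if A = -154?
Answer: 27874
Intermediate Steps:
(-145 - 36)*A = (-145 - 36)*(-154) = -181*(-154) = 27874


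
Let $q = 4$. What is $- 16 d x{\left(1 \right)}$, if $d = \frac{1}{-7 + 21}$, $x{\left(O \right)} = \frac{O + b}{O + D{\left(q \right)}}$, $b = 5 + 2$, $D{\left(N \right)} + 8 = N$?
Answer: $\frac{64}{21} \approx 3.0476$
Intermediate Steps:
$D{\left(N \right)} = -8 + N$
$b = 7$
$x{\left(O \right)} = \frac{7 + O}{-4 + O}$ ($x{\left(O \right)} = \frac{O + 7}{O + \left(-8 + 4\right)} = \frac{7 + O}{O - 4} = \frac{7 + O}{-4 + O}$)
$d = \frac{1}{14} \approx 0.071429$
$- 16 d x{\left(1 \right)} = \left(-16\right) \frac{1}{14} \frac{7 + 1}{-4 + 1} = - \frac{8 \frac{1}{-3} \cdot 8}{7} = - \frac{8 \left(\left(- \frac{1}{3}\right) 8\right)}{7} = \left(- \frac{8}{7}\right) \left(- \frac{8}{3}\right) = \frac{64}{21}$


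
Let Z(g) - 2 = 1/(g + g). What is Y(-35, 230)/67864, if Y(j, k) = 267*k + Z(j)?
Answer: 4298839/4750480 ≈ 0.90493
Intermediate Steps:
Z(g) = 2 + 1/(2*g) (Z(g) = 2 + 1/(g + g) = 2 + 1/(2*g))
Y(j, k) = 2 + 1/(2*j) + 267*k (Y(j, k) = 267*k + (2 + 1/(2*j)) = 2 + 1/(2*j) + 267*k)
Y(-35, 230)/67864 = (2 + (½)/(-35) + 267*230)/67864 = (2 + (½)*(-1/35) + 61410)*(1/67864) = (2 - 1/70 + 61410)*(1/67864) = (4298839/70)*(1/67864) = 4298839/4750480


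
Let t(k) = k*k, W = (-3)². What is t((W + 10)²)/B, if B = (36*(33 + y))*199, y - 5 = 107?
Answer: 130321/1038780 ≈ 0.12546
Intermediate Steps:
y = 112 (y = 5 + 107 = 112)
W = 9
t(k) = k²
B = 1038780 (B = (36*(33 + 112))*199 = (36*145)*199 = 5220*199 = 1038780)
t((W + 10)²)/B = ((9 + 10)²)²/1038780 = (19²)²*(1/1038780) = 361²*(1/1038780) = 130321*(1/1038780) = 130321/1038780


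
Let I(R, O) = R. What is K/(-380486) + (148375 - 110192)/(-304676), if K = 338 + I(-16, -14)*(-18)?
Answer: -7359412057/57962476268 ≈ -0.12697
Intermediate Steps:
K = 626 (K = 338 - 16*(-18) = 338 + 288 = 626)
K/(-380486) + (148375 - 110192)/(-304676) = 626/(-380486) + (148375 - 110192)/(-304676) = 626*(-1/380486) + 38183*(-1/304676) = -313/190243 - 38183/304676 = -7359412057/57962476268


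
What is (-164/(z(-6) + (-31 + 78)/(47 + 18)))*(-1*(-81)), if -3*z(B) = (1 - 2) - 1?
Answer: -2590380/271 ≈ -9558.6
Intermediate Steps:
z(B) = ⅔ (z(B) = -((1 - 2) - 1)/3 = -(-1 - 1)/3 = -⅓*(-2) = ⅔)
(-164/(z(-6) + (-31 + 78)/(47 + 18)))*(-1*(-81)) = (-164/(⅔ + (-31 + 78)/(47 + 18)))*(-1*(-81)) = -164/(⅔ + 47/65)*81 = -164/271/195*81 = -164*195/271*81 = -31980/271*81 = -2590380/271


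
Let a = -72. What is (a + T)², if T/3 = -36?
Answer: 32400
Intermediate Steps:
T = -108 (T = 3*(-36) = -108)
(a + T)² = (-72 - 108)² = (-180)² = 32400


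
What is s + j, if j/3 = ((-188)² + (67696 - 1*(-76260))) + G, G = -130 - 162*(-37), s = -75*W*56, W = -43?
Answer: 736092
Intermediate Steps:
s = 180600 (s = -75*(-43)*56 = 3225*56 = 180600)
G = 5864 (G = -130 + 5994 = 5864)
j = 555492 (j = 3*(((-188)² + (67696 - 1*(-76260))) + 5864) = 3*((35344 + (67696 + 76260)) + 5864) = 3*((35344 + 143956) + 5864) = 3*(179300 + 5864) = 3*185164 = 555492)
s + j = 180600 + 555492 = 736092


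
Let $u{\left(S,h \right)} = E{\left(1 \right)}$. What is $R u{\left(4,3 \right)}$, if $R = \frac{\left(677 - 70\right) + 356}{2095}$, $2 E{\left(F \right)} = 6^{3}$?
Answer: $\frac{104004}{2095} \approx 49.644$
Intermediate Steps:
$E{\left(F \right)} = 108$ ($E{\left(F \right)} = \frac{6^{3}}{2} = \frac{1}{2} \cdot 216 = 108$)
$R = \frac{963}{2095}$ ($R = \left(607 + 356\right) \frac{1}{2095} = 963 \cdot \frac{1}{2095} = \frac{963}{2095} \approx 0.45967$)
$u{\left(S,h \right)} = 108$
$R u{\left(4,3 \right)} = \frac{963}{2095} \cdot 108 = \frac{104004}{2095}$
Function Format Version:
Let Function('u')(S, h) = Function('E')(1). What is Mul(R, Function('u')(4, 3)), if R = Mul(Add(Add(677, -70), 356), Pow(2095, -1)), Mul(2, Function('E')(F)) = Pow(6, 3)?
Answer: Rational(104004, 2095) ≈ 49.644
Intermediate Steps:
Function('E')(F) = 108 (Function('E')(F) = Mul(Rational(1, 2), Pow(6, 3)) = Mul(Rational(1, 2), 216) = 108)
R = Rational(963, 2095) (R = Mul(Add(607, 356), Rational(1, 2095)) = Mul(963, Rational(1, 2095)) = Rational(963, 2095) ≈ 0.45967)
Function('u')(S, h) = 108
Mul(R, Function('u')(4, 3)) = Mul(Rational(963, 2095), 108) = Rational(104004, 2095)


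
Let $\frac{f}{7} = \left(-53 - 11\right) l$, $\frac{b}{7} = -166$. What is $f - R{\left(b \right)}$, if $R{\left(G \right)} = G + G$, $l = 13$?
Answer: $-3500$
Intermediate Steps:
$b = -1162$ ($b = 7 \left(-166\right) = -1162$)
$R{\left(G \right)} = 2 G$
$f = -5824$ ($f = 7 \left(-53 - 11\right) 13 = 7 \left(\left(-64\right) 13\right) = 7 \left(-832\right) = -5824$)
$f - R{\left(b \right)} = -5824 - 2 \left(-1162\right) = -5824 - -2324 = -5824 + 2324 = -3500$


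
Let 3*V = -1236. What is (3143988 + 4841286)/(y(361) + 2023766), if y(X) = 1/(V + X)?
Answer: 37022634/9382915 ≈ 3.9458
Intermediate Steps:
V = -412 (V = (⅓)*(-1236) = -412)
y(X) = 1/(-412 + X)
(3143988 + 4841286)/(y(361) + 2023766) = (3143988 + 4841286)/(1/(-412 + 361) + 2023766) = 7985274/(1/(-51) + 2023766) = 7985274/(-1/51 + 2023766) = 7985274/(103212065/51) = 7985274*(51/103212065) = 37022634/9382915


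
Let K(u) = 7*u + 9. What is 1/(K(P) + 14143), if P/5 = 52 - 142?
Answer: 1/11002 ≈ 9.0893e-5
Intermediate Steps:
P = -450 (P = 5*(52 - 142) = 5*(-90) = -450)
K(u) = 9 + 7*u
1/(K(P) + 14143) = 1/((9 + 7*(-450)) + 14143) = 1/((9 - 3150) + 14143) = 1/(-3141 + 14143) = 1/11002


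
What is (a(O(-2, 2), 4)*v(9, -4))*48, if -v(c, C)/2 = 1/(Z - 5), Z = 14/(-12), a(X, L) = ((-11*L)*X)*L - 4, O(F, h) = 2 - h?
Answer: -2304/37 ≈ -62.270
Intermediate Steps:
a(X, L) = -4 - 11*X*L² (a(X, L) = (-11*L*X)*L - 4 = -11*X*L² - 4 = -4 - 11*X*L²)
Z = -7/6 (Z = 14*(-1/12) = -7/6 ≈ -1.1667)
v(c, C) = 12/37 (v(c, C) = -2/(-7/6 - 5) = -2/(-37/6) = -2*(-6/37) = 12/37)
(a(O(-2, 2), 4)*v(9, -4))*48 = ((-4 - 11*(2 - 1*2)*4²)*(12/37))*48 = ((-4 - 11*(2 - 2)*16)*(12/37))*48 = ((-4 - 11*0*16)*(12/37))*48 = ((-4 + 0)*(12/37))*48 = -4*12/37*48 = -48/37*48 = -2304/37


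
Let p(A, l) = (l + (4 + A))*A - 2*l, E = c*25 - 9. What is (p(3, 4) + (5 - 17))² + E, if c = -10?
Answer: -90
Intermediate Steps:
E = -259 (E = -10*25 - 9 = -250 - 9 = -259)
p(A, l) = -2*l + A*(4 + A + l) (p(A, l) = (4 + A + l)*A - 2*l = A*(4 + A + l) - 2*l = -2*l + A*(4 + A + l))
(p(3, 4) + (5 - 17))² + E = ((3² - 2*4 + 4*3 + 3*4) + (5 - 17))² - 259 = ((9 - 8 + 12 + 12) - 12)² - 259 = (25 - 12)² - 259 = 13² - 259 = 169 - 259 = -90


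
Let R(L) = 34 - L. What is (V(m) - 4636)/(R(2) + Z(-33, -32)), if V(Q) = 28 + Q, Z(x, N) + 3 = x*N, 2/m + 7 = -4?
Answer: -10138/2387 ≈ -4.2472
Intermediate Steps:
m = -2/11 (m = 2/(-7 - 4) = 2/(-11) = 2*(-1/11) = -2/11 ≈ -0.18182)
Z(x, N) = -3 + N*x (Z(x, N) = -3 + x*N = -3 + N*x)
(V(m) - 4636)/(R(2) + Z(-33, -32)) = ((28 - 2/11) - 4636)/((34 - 1*2) + (-3 - 32*(-33))) = (306/11 - 4636)/((34 - 2) + (-3 + 1056)) = -50690/(11*(32 + 1053)) = -50690/11/1085 = -50690/11*1/1085 = -10138/2387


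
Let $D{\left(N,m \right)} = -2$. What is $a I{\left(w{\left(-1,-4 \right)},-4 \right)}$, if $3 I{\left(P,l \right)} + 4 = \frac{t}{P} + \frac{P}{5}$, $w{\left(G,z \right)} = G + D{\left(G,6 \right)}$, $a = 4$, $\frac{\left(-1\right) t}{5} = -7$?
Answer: $- \frac{976}{45} \approx -21.689$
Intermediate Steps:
$t = 35$ ($t = \left(-5\right) \left(-7\right) = 35$)
$w{\left(G,z \right)} = -2 + G$ ($w{\left(G,z \right)} = G - 2 = -2 + G$)
$I{\left(P,l \right)} = - \frac{4}{3} + \frac{P}{15} + \frac{35}{3 P}$ ($I{\left(P,l \right)} = - \frac{4}{3} + \frac{\frac{35}{P} + \frac{P}{5}}{3} = - \frac{4}{3} + \left(\frac{P}{15} + \frac{35}{3 P}\right) = - \frac{4}{3} + \frac{P}{15} + \frac{35}{3 P}$)
$a I{\left(w{\left(-1,-4 \right)},-4 \right)} = 4 \frac{175 + \left(-2 - 1\right) \left(-20 - 3\right)}{15 \left(-2 - 1\right)} = 4 \frac{175 - 3 \left(-20 - 3\right)}{15 \left(-3\right)} = 4 \cdot \frac{1}{15} \left(- \frac{1}{3}\right) \left(175 - -69\right) = 4 \cdot \frac{1}{15} \left(- \frac{1}{3}\right) \left(175 + 69\right) = 4 \cdot \frac{1}{15} \left(- \frac{1}{3}\right) 244 = 4 \left(- \frac{244}{45}\right) = - \frac{976}{45}$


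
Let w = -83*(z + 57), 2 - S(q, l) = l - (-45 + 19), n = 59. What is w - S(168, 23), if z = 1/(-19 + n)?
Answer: -187443/40 ≈ -4686.1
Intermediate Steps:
z = 1/40 (z = 1/(-19 + 59) = 1/40 ≈ 0.025000)
S(q, l) = -24 - l (S(q, l) = 2 - (l - (-45 + 19)) = 2 - (l - 1*(-26)) = 2 - (l + 26) = 2 - (26 + l) = 2 + (-26 - l) = -24 - l)
w = -189323/40 (w = -83*(1/40 + 57) = -83*2281/40 = -189323/40 ≈ -4733.1)
w - S(168, 23) = -189323/40 - (-24 - 1*23) = -189323/40 - (-24 - 23) = -189323/40 - 1*(-47) = -189323/40 + 47 = -187443/40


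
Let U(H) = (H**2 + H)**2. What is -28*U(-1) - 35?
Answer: -35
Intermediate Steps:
U(H) = (H + H**2)**2
-28*U(-1) - 35 = -28*(-1)**2*(1 - 1)**2 - 35 = -28*0**2 - 35 = -28*0 - 35 = 0 - 35 = -35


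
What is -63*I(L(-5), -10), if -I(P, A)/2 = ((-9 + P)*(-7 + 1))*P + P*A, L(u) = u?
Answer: -46620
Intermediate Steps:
I(P, A) = -2*A*P - 2*P*(54 - 6*P) (I(P, A) = -2*(((-9 + P)*(-7 + 1))*P + P*A) = -2*(((-9 + P)*(-6))*P + A*P) = -2*((54 - 6*P)*P + A*P) = -2*(P*(54 - 6*P) + A*P) = -2*(A*P + P*(54 - 6*P)) = -2*A*P - 2*P*(54 - 6*P))
-63*I(L(-5), -10) = -126*(-5)*(-54 - 1*(-10) + 6*(-5)) = -126*(-5)*(-54 + 10 - 30) = -126*(-5)*(-74) = -63*740 = -46620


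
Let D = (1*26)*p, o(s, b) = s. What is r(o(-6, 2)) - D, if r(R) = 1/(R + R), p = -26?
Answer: 8111/12 ≈ 675.92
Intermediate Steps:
D = -676 (D = (1*26)*(-26) = 26*(-26) = -676)
r(R) = 1/(2*R)
r(o(-6, 2)) - D = (½)/(-6) - 1*(-676) = (½)*(-⅙) + 676 = -1/12 + 676 = 8111/12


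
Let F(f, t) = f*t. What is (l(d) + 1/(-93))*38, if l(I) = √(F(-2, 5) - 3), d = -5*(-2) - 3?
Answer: -38/93 + 38*I*√13 ≈ -0.4086 + 137.01*I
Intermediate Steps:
d = 7 (d = 10 - 3 = 7)
l(I) = I*√13 (l(I) = √(-2*5 - 3) = √(-10 - 3) = √(-13) = I*√13)
(l(d) + 1/(-93))*38 = (I*√13 + 1/(-93))*38 = (I*√13 - 1/93)*38 = (-1/93 + I*√13)*38 = -38/93 + 38*I*√13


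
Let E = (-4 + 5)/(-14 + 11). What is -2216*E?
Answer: 2216/3 ≈ 738.67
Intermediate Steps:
E = -⅓ (E = 1/(-3) = 1*(-⅓) = -⅓ ≈ -0.33333)
-2216*E = -2216*(-⅓) = 2216/3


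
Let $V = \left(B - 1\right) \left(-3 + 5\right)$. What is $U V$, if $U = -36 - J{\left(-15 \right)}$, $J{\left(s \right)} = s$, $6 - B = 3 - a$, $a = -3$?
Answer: $42$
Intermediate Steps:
$B = 0$ ($B = 6 - \left(3 - -3\right) = 6 - \left(3 + 3\right) = 6 - 6 = 0$)
$V = -2$ ($V = \left(0 - 1\right) \left(-3 + 5\right) = \left(-1\right) 2 = -2$)
$U = -21$ ($U = -36 - -15 = -36 + 15 = -21$)
$U V = \left(-21\right) \left(-2\right) = 42$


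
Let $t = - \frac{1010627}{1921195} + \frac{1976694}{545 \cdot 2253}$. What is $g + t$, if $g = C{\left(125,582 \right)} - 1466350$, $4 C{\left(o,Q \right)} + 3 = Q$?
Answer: $- \frac{922342717734083489}{629068406020} \approx -1.4662 \cdot 10^{6}$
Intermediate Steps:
$C{\left(o,Q \right)} = - \frac{3}{4} + \frac{Q}{4}$
$t = \frac{170445393029}{157267101505}$ ($t = \left(-1010627\right) \frac{1}{1921195} + \frac{1976694}{1227885} = - \frac{1010627}{1921195} + 1976694 \cdot \frac{1}{1227885} = - \frac{1010627}{1921195} + \frac{658898}{409295} = \frac{170445393029}{157267101505} \approx 1.0838$)
$g = - \frac{5864821}{4}$ ($g = \left(- \frac{3}{4} + \frac{1}{4} \cdot 582\right) - 1466350 = \left(- \frac{3}{4} + \frac{291}{2}\right) - 1466350 = \frac{579}{4} - 1466350 = - \frac{5864821}{4} \approx -1.4662 \cdot 10^{6}$)
$g + t = - \frac{5864821}{4} + \frac{170445393029}{157267101505} = - \frac{922342717734083489}{629068406020}$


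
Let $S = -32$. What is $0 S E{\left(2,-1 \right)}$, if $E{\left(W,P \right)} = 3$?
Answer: $0$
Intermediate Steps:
$0 S E{\left(2,-1 \right)} = 0 \left(-32\right) 3 = 0 \cdot 3 = 0$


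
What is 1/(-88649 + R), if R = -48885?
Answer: -1/137534 ≈ -7.2709e-6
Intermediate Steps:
1/(-88649 + R) = 1/(-88649 - 48885) = 1/(-137534) = -1/137534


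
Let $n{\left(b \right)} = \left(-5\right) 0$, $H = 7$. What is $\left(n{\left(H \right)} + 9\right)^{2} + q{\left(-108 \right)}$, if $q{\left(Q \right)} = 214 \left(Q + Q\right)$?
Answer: $-46143$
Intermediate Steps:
$n{\left(b \right)} = 0$
$q{\left(Q \right)} = 428 Q$ ($q{\left(Q \right)} = 214 \cdot 2 Q = 428 Q$)
$\left(n{\left(H \right)} + 9\right)^{2} + q{\left(-108 \right)} = \left(0 + 9\right)^{2} + 428 \left(-108\right) = 9^{2} - 46224 = 81 - 46224 = -46143$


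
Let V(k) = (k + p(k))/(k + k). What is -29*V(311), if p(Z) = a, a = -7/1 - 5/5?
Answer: -8787/622 ≈ -14.127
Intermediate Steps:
a = -8 (a = -7*1 - 5*⅕ = -7 - 1 = -8)
p(Z) = -8
V(k) = (-8 + k)/(2*k) (V(k) = (k - 8)/(k + k) = (-8 + k)/((2*k)) = (-8 + k)*(1/(2*k)) = (-8 + k)/(2*k))
-29*V(311) = -29*(-8 + 311)/(2*311) = -29*303/(2*311) = -29*303/622 = -8787/622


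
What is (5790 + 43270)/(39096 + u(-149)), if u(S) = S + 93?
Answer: 2453/1952 ≈ 1.2567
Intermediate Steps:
u(S) = 93 + S
(5790 + 43270)/(39096 + u(-149)) = (5790 + 43270)/(39096 + (93 - 149)) = 49060/(39096 - 56) = 49060/39040 = 49060*(1/39040) = 2453/1952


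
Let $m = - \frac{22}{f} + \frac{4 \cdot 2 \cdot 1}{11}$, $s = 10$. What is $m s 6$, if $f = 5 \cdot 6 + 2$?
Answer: $\frac{105}{44} \approx 2.3864$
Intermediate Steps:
$f = 32$ ($f = 30 + 2 = 32$)
$m = \frac{7}{176}$ ($m = - \frac{22}{32} + \frac{4 \cdot 2 \cdot 1}{11} = \left(-22\right) \frac{1}{32} + 8 \cdot 1 \cdot \frac{1}{11} = - \frac{11}{16} + 8 \cdot \frac{1}{11} = - \frac{11}{16} + \frac{8}{11} = \frac{7}{176} \approx 0.039773$)
$m s 6 = \frac{7}{176} \cdot 10 \cdot 6 = \frac{35}{88} \cdot 6 = \frac{105}{44}$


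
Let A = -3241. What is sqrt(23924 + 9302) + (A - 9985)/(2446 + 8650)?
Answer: -6613/5548 + sqrt(33226) ≈ 181.09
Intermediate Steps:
sqrt(23924 + 9302) + (A - 9985)/(2446 + 8650) = sqrt(23924 + 9302) + (-3241 - 9985)/(2446 + 8650) = sqrt(33226) - 13226/11096 = sqrt(33226) - 13226*1/11096 = sqrt(33226) - 6613/5548 = -6613/5548 + sqrt(33226)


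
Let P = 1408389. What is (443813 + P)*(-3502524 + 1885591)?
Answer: -2994886536466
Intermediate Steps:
(443813 + P)*(-3502524 + 1885591) = (443813 + 1408389)*(-3502524 + 1885591) = 1852202*(-1616933) = -2994886536466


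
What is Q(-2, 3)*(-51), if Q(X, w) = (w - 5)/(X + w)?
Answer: 102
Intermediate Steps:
Q(X, w) = (-5 + w)/(X + w)
Q(-2, 3)*(-51) = ((-5 + 3)/(-2 + 3))*(-51) = (-2/1)*(-51) = (1*(-2))*(-51) = -2*(-51) = 102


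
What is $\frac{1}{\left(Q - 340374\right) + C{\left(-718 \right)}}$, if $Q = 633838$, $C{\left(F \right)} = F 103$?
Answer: $\frac{1}{219510} \approx 4.5556 \cdot 10^{-6}$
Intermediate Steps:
$C{\left(F \right)} = 103 F$
$\frac{1}{\left(Q - 340374\right) + C{\left(-718 \right)}} = \frac{1}{\left(633838 - 340374\right) + 103 \left(-718\right)} = \frac{1}{293464 - 73954} = \frac{1}{219510}$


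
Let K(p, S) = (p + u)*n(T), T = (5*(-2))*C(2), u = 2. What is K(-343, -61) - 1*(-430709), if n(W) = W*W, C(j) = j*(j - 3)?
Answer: 294309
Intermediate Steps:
C(j) = j*(-3 + j)
T = 20 (T = (5*(-2))*(2*(-3 + 2)) = -20*(-1) = -10*(-2) = 20)
n(W) = W²
K(p, S) = 800 + 400*p (K(p, S) = (p + 2)*20² = (2 + p)*400 = 800 + 400*p)
K(-343, -61) - 1*(-430709) = (800 + 400*(-343)) - 1*(-430709) = (800 - 137200) + 430709 = -136400 + 430709 = 294309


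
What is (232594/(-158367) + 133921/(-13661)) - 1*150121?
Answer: -324803901825668/2163451587 ≈ -1.5013e+5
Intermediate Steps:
(232594/(-158367) + 133921/(-13661)) - 1*150121 = (232594*(-1/158367) + 133921*(-1/13661)) - 150121 = (-232594/158367 - 133921/13661) - 150121 = -24386133641/2163451587 - 150121 = -324803901825668/2163451587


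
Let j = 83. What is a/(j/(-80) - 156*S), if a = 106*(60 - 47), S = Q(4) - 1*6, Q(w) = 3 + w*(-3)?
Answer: 110240/187117 ≈ 0.58915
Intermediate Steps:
Q(w) = 3 - 3*w
S = -15 (S = (3 - 3*4) - 1*6 = (3 - 12) - 6 = -9 - 6 = -15)
a = 1378 (a = 106*13 = 1378)
a/(j/(-80) - 156*S) = 1378/(83/(-80) - 156*(-15)) = 1378/(83*(-1/80) + 2340) = 1378/(-83/80 + 2340) = 1378/(187117/80) = 1378*(80/187117) = 110240/187117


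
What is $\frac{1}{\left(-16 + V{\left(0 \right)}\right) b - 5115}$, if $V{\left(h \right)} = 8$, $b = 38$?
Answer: $- \frac{1}{5419} \approx -0.00018454$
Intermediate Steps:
$\frac{1}{\left(-16 + V{\left(0 \right)}\right) b - 5115} = \frac{1}{\left(-16 + 8\right) 38 - 5115} = \frac{1}{\left(-8\right) 38 - 5115} = \frac{1}{-304 - 5115} = \frac{1}{-5419} = - \frac{1}{5419}$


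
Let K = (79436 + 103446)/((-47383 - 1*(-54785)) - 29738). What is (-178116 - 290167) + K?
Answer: -5229875985/11168 ≈ -4.6829e+5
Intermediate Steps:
K = -91441/11168 (K = 182882/((-47383 + 54785) - 29738) = 182882/(7402 - 29738) = 182882/(-22336) = 182882*(-1/22336) = -91441/11168 ≈ -8.1878)
(-178116 - 290167) + K = (-178116 - 290167) - 91441/11168 = -468283 - 91441/11168 = -5229875985/11168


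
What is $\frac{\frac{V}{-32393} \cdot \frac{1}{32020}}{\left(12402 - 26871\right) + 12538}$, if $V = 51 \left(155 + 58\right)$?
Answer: $\frac{10863}{2002879273660} \approx 5.4237 \cdot 10^{-9}$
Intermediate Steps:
$V = 10863$ ($V = 51 \cdot 213 = 10863$)
$\frac{\frac{V}{-32393} \cdot \frac{1}{32020}}{\left(12402 - 26871\right) + 12538} = \frac{\frac{10863}{-32393} \cdot \frac{1}{32020}}{\left(12402 - 26871\right) + 12538} = \frac{10863 \left(- \frac{1}{32393}\right) \frac{1}{32020}}{-14469 + 12538} = \frac{\left(- \frac{10863}{32393}\right) \frac{1}{32020}}{-1931} = \left(- \frac{10863}{1037223860}\right) \left(- \frac{1}{1931}\right) = \frac{10863}{2002879273660}$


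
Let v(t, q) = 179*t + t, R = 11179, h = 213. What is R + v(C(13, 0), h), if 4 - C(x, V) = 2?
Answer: 11539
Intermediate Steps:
C(x, V) = 2 (C(x, V) = 4 - 1*2 = 4 - 2 = 2)
v(t, q) = 180*t
R + v(C(13, 0), h) = 11179 + 180*2 = 11179 + 360 = 11539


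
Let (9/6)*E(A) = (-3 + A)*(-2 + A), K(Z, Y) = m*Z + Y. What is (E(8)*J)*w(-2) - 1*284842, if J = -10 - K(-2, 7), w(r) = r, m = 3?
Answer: -284402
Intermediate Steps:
K(Z, Y) = Y + 3*Z (K(Z, Y) = 3*Z + Y = Y + 3*Z)
J = -11 (J = -10 - (7 + 3*(-2)) = -10 - (7 - 6) = -10 - 1*1 = -10 - 1 = -11)
E(A) = 2*(-3 + A)*(-2 + A)/3 (E(A) = 2*((-3 + A)*(-2 + A))/3 = 2*(-3 + A)*(-2 + A)/3)
(E(8)*J)*w(-2) - 1*284842 = ((4 - 10/3*8 + (2/3)*8**2)*(-11))*(-2) - 1*284842 = ((4 - 80/3 + (2/3)*64)*(-11))*(-2) - 284842 = ((4 - 80/3 + 128/3)*(-11))*(-2) - 284842 = (20*(-11))*(-2) - 284842 = -220*(-2) - 284842 = 440 - 284842 = -284402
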